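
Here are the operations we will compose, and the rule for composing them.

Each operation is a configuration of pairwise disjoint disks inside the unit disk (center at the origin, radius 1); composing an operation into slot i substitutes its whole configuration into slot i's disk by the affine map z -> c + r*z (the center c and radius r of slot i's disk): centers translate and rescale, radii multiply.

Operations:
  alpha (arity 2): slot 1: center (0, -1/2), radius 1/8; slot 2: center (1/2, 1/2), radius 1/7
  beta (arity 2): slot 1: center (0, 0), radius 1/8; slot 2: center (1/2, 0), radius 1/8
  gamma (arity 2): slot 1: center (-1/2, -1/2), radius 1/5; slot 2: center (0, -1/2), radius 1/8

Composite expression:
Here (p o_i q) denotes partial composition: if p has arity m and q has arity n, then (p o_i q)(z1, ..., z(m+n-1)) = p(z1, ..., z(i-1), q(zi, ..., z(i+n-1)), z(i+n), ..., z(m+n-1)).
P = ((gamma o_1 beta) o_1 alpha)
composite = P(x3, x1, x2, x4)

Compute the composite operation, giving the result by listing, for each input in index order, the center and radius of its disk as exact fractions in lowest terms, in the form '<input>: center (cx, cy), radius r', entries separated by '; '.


x1: center (-39/80, -39/80), radius 1/280; x2: center (-2/5, -1/2), radius 1/40; x3: center (-1/2, -41/80), radius 1/320; x4: center (0, -1/2), radius 1/8

Below gamma, radii multiply path by path; the x-disk centers shift.
x3: after 3 affine steps, its disk has center (-1/2, -41/80), radius 1/320
x1: after 3 affine steps, its disk has center (-39/80, -39/80), radius 1/280
x2: after 2 affine steps, its disk has center (-2/5, -1/2), radius 1/40
x4: after 1 affine step, its disk has center (0, -1/2), radius 1/8


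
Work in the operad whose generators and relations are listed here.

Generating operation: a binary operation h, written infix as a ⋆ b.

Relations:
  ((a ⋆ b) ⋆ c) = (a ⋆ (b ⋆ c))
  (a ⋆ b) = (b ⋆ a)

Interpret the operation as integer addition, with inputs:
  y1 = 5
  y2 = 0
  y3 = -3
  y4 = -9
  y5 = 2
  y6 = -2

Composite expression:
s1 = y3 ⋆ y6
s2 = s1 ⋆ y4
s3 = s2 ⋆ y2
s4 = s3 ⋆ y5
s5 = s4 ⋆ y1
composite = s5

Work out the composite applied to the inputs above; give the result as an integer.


-7

(y3 ⋆ y6) = -5
((y3 ⋆ y6) ⋆ y4) = -14
(((y3 ⋆ y6) ⋆ y4) ⋆ y2) = -14
((((y3 ⋆ y6) ⋆ y4) ⋆ y2) ⋆ y5) = -12
(((((y3 ⋆ y6) ⋆ y4) ⋆ y2) ⋆ y5) ⋆ y1) = -7


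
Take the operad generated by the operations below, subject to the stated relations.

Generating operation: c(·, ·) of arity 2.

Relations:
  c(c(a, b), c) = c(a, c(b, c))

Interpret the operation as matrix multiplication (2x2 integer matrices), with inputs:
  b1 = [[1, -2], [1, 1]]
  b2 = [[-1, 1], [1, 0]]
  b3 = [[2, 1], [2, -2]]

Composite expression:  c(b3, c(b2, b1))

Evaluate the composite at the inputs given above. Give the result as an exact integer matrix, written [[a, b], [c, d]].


[[1, 4], [-2, 10]]

c(b2, b1) = [[0, 3], [1, -2]]
c(b3, c(b2, b1)) = [[1, 4], [-2, 10]]


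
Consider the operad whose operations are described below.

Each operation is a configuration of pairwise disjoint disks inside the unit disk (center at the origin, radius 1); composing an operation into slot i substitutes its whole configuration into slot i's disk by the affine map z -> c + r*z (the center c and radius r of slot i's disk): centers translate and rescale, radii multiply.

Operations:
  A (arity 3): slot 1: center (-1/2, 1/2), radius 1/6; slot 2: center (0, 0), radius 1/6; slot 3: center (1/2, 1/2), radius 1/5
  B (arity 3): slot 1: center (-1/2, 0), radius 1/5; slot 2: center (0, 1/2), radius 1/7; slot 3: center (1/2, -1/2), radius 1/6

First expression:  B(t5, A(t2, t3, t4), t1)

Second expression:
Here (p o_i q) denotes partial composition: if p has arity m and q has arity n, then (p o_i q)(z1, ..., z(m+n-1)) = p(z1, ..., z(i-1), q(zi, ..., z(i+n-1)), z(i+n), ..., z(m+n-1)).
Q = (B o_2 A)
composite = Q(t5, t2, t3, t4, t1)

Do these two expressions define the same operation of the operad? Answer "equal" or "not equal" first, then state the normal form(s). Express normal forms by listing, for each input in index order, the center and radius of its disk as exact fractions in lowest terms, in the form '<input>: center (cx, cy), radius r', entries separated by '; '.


equal: each reduces to t1: center (1/2, -1/2), radius 1/6; t2: center (-1/14, 4/7), radius 1/42; t3: center (0, 1/2), radius 1/42; t4: center (1/14, 4/7), radius 1/35; t5: center (-1/2, 0), radius 1/5

The first expression, normalized: t1: center (1/2, -1/2), radius 1/6; t2: center (-1/14, 4/7), radius 1/42; t3: center (0, 1/2), radius 1/42; t4: center (1/14, 4/7), radius 1/35; t5: center (-1/2, 0), radius 1/5
The second expression, normalized: t1: center (1/2, -1/2), radius 1/6; t2: center (-1/14, 4/7), radius 1/42; t3: center (0, 1/2), radius 1/42; t4: center (1/14, 4/7), radius 1/35; t5: center (-1/2, 0), radius 1/5
Identical normal forms: equal.


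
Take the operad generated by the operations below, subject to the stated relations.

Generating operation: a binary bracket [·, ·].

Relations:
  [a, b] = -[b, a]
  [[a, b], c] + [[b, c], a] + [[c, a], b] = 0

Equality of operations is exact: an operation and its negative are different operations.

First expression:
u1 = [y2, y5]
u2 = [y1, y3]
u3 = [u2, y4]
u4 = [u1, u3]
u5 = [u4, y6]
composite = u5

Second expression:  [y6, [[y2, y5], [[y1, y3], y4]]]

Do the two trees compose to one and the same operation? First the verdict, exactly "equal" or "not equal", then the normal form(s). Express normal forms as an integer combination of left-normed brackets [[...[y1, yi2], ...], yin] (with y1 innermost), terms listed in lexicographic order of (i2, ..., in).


not equal: they reduce to -[[[[[y1, y3], y4], y2], y5], y6] + [[[[[y1, y3], y4], y5], y2], y6] and [[[[[y1, y3], y4], y2], y5], y6] - [[[[[y1, y3], y4], y5], y2], y6]

In normal form, the first expression is -[[[[[y1, y3], y4], y2], y5], y6] + [[[[[y1, y3], y4], y5], y2], y6]
In normal form, the second expression is [[[[[y1, y3], y4], y2], y5], y6] - [[[[[y1, y3], y4], y5], y2], y6]
Distinct normal forms: not equal.


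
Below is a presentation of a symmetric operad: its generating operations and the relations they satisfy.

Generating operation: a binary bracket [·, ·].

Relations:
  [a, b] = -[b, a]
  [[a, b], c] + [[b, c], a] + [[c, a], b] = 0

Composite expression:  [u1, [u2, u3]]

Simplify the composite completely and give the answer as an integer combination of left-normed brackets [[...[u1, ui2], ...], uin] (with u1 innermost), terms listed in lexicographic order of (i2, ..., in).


[[u1, u2], u3] - [[u1, u3], u2]

In the tensor algebra, words opening u1 carry the u1-anchored form.
Composite bracket: [u1, [u2, u3]]
Full expansion: 4 signed words from ab - ba (2^2 = 4).
Collect the words opening with u1:
  u1u2u3 appears with sign +1, giving the term +[[u1, u2], u3]
  u1u3u2 appears with sign -1, giving the term -[[u1, u3], u2]


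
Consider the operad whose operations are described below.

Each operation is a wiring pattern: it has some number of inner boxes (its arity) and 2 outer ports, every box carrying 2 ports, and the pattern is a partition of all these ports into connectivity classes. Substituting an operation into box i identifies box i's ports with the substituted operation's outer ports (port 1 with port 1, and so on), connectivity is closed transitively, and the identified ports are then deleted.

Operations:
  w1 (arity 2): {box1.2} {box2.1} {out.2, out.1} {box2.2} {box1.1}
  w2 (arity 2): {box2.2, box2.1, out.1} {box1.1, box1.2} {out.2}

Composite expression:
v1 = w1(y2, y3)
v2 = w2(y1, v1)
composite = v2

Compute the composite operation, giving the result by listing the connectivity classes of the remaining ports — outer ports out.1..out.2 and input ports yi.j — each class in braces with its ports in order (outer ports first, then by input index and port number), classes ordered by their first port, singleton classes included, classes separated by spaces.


{out.1} {out.2} {y1.1, y1.2} {y2.1} {y2.2} {y3.1} {y3.2}

After gluing at w2, chains via deleted ports link the y-ports.
w1 over (y2, y3) gives {out.1, out.2} {y2.1} {y2.2} {y3.1} {y3.2}, out.j being that stage's outer ports
w2 over (y1, y2, y3) gives {out.1} {out.2} {y1.1, y1.2} {y2.1} {y2.2} {y3.1} {y3.2}, out.j being that stage's outer ports


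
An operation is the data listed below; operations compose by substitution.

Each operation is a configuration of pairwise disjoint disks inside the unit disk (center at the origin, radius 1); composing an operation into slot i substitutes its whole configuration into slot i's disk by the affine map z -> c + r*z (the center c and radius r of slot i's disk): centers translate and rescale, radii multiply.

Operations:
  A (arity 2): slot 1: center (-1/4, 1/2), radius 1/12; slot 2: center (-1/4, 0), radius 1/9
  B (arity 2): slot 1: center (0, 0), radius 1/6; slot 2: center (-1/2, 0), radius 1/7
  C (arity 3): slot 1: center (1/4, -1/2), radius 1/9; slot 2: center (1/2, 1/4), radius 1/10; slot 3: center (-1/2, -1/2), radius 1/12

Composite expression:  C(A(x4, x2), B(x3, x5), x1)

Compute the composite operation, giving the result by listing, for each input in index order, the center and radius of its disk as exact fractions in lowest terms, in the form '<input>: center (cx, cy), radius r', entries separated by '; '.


x1: center (-1/2, -1/2), radius 1/12; x2: center (2/9, -1/2), radius 1/81; x3: center (1/2, 1/4), radius 1/60; x4: center (2/9, -4/9), radius 1/108; x5: center (9/20, 1/4), radius 1/70


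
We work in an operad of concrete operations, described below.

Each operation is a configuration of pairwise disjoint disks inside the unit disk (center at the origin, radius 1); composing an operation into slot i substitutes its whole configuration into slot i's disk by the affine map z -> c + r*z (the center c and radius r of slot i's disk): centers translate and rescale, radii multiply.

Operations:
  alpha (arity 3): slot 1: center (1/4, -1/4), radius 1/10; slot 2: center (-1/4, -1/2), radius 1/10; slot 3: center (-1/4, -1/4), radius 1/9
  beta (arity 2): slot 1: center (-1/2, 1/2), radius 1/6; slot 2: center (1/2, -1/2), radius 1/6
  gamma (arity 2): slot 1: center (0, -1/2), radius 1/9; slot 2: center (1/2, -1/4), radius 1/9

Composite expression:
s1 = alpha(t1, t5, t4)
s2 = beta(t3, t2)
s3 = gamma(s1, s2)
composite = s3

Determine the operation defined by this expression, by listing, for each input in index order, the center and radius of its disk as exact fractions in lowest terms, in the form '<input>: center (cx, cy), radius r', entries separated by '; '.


t1: center (1/36, -19/36), radius 1/90; t2: center (5/9, -11/36), radius 1/54; t3: center (4/9, -7/36), radius 1/54; t4: center (-1/36, -19/36), radius 1/81; t5: center (-1/36, -5/9), radius 1/90

Affine substitution under gamma: radii multiply and t-centers shift.
input t1: composing its 2 substitution steps yields center (1/36, -19/36), radius 1/90
input t5: composing its 2 substitution steps yields center (-1/36, -5/9), radius 1/90
input t4: composing its 2 substitution steps yields center (-1/36, -19/36), radius 1/81
input t3: composing its 2 substitution steps yields center (4/9, -7/36), radius 1/54
input t2: composing its 2 substitution steps yields center (5/9, -11/36), radius 1/54


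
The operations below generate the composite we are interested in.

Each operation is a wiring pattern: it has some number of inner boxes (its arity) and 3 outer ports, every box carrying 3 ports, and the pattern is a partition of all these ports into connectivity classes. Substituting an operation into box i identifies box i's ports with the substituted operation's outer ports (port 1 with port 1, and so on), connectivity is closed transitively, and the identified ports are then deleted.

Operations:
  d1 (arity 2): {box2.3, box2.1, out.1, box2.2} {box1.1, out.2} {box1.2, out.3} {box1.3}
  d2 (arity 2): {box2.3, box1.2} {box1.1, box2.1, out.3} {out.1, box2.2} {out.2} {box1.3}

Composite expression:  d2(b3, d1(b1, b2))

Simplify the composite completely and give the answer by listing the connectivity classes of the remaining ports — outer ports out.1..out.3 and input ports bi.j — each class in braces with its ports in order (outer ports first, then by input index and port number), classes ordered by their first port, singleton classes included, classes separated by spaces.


{out.1, b1.1} {out.2} {out.3, b2.1, b2.2, b2.3, b3.1} {b1.2, b3.2} {b1.3} {b3.3}

Two ports join when wires chain via d2-identified ports.
through d1, on inputs (b1, b2): {out.1, b2.1, b2.2, b2.3} {out.2, b1.1} {out.3, b1.2} {b1.3} (out.j = stage outer ports)
through d2, on inputs (b3, b1, b2): {out.1, b1.1} {out.2} {out.3, b2.1, b2.2, b2.3, b3.1} {b1.2, b3.2} {b1.3} {b3.3} (out.j = stage outer ports)


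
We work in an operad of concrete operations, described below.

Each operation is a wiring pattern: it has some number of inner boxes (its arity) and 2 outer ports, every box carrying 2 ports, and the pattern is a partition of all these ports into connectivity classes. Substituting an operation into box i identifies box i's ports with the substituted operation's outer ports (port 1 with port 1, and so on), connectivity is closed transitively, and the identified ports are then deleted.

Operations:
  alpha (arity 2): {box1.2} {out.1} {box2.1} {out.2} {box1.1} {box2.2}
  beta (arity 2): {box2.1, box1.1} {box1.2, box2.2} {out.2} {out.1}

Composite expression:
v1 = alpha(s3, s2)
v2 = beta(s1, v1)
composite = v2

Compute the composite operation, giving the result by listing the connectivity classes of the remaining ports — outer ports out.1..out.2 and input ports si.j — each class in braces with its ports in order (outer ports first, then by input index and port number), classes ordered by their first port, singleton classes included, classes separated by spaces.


Reachability decides: close wires over beta-identified ports.
the subtree at alpha composes to {out.1} {out.2} {s2.1} {s2.2} {s3.1} {s3.2} on (s3, s2); out.j = own outer ports
the subtree at beta composes to {out.1} {out.2} {s1.1} {s1.2} {s2.1} {s2.2} {s3.1} {s3.2} on (s1, s3, s2); out.j = own outer ports

{out.1} {out.2} {s1.1} {s1.2} {s2.1} {s2.2} {s3.1} {s3.2}


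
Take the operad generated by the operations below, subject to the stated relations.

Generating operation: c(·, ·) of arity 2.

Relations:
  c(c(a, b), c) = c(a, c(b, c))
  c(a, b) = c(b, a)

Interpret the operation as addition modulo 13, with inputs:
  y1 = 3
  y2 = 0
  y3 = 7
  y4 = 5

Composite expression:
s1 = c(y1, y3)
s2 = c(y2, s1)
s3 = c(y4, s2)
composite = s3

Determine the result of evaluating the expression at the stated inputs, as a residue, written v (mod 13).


c(y1, y3) = 10
c(y2, c(y1, y3)) = 10
c(y4, c(y2, c(y1, y3))) = 2

2 (mod 13)


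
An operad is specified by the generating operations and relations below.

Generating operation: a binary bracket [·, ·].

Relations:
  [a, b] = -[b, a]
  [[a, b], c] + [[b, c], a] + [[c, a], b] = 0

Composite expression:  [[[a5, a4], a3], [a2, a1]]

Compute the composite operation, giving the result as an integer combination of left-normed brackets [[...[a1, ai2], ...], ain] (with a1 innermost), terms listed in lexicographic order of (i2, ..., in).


In the tensor algebra, words opening a1 carry the a1-anchored form.
Composite bracket: [[[a5, a4], a3], [a2, a1]]
Under [a, b] = ab - ba we get 16 signed associative words (2^4 = 16).
Collect the words opening with a1:
  word a1a2a3a4a5 has sign +1, contributing +[[[[a1, a2], a3], a4], a5]
  word a1a2a3a5a4 has sign -1, contributing -[[[[a1, a2], a3], a5], a4]
  word a1a2a4a5a3 has sign -1, contributing -[[[[a1, a2], a4], a5], a3]
  word a1a2a5a4a3 has sign +1, contributing +[[[[a1, a2], a5], a4], a3]

[[[[a1, a2], a3], a4], a5] - [[[[a1, a2], a3], a5], a4] - [[[[a1, a2], a4], a5], a3] + [[[[a1, a2], a5], a4], a3]


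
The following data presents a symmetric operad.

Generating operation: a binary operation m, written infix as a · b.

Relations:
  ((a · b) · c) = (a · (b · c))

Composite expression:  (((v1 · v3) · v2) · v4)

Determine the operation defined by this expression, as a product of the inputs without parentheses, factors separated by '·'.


v1 · v3 · v2 · v4

Associativity of m dissolves the nesting; only the v-input order survives.
(v1 · v3) linearizes to v1 · v3
((v1 · v3) · v2) linearizes to v1 · v3 · v2
(((v1 · v3) · v2) · v4) linearizes to v1 · v3 · v2 · v4


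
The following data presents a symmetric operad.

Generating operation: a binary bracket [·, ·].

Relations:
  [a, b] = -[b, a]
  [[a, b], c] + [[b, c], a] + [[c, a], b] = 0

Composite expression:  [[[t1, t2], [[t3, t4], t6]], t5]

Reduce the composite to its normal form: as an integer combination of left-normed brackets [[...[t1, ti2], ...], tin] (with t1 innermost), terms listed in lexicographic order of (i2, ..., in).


[[[[[t1, t2], t3], t4], t6], t5] - [[[[[t1, t2], t4], t3], t6], t5] - [[[[[t1, t2], t6], t3], t4], t5] + [[[[[t1, t2], t6], t4], t3], t5]


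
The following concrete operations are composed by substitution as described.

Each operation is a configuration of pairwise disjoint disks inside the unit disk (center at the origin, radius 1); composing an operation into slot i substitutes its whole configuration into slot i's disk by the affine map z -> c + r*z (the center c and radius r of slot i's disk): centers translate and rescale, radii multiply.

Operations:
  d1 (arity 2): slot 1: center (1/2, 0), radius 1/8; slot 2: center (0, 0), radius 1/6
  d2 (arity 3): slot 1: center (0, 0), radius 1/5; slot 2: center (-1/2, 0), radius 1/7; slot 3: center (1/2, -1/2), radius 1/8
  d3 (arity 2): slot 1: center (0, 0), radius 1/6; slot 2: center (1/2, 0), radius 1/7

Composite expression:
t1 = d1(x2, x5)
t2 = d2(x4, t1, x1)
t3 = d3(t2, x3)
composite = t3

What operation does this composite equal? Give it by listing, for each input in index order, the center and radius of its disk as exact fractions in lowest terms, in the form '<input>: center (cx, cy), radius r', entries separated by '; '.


x1: center (1/12, -1/12), radius 1/48; x2: center (-1/14, 0), radius 1/336; x3: center (1/2, 0), radius 1/7; x4: center (0, 0), radius 1/30; x5: center (-1/12, 0), radius 1/252


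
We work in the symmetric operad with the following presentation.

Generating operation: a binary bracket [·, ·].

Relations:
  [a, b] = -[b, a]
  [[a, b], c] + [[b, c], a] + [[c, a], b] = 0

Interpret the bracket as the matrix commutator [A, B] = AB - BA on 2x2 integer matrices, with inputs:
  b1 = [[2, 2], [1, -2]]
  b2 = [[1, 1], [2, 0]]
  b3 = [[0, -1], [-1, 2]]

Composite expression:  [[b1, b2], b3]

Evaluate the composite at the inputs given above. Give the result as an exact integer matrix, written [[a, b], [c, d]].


[[-9, -2], [20, 9]]

[b1, b2] = [[3, 2], [-7, -3]]
[[b1, b2], b3] = [[-9, -2], [20, 9]]


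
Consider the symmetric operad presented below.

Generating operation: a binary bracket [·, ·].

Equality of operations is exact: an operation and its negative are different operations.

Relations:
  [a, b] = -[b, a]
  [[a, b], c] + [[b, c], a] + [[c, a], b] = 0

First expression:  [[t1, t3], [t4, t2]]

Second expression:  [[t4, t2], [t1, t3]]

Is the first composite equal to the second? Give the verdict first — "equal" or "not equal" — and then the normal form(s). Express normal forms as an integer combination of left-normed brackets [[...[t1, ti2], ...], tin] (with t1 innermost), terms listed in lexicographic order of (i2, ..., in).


The first composite normalizes to -[[[t1, t3], t2], t4] + [[[t1, t3], t4], t2]
The second composite normalizes to [[[t1, t3], t2], t4] - [[[t1, t3], t4], t2]
They disagree, so not equal.

not equal — first -[[[t1, t3], t2], t4] + [[[t1, t3], t4], t2], second [[[t1, t3], t2], t4] - [[[t1, t3], t4], t2]


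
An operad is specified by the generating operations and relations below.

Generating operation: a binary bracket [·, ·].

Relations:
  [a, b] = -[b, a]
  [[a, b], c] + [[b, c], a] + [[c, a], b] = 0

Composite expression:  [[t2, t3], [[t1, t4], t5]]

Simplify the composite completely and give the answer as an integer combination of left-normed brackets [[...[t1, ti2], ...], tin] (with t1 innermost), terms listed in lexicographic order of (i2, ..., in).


Antisymmetry and Jacobi reduce to t1-anchored left-normed brackets.
Composite bracket: [[t2, t3], [[t1, t4], t5]]
Expanding via [a, b] = ab - ba: 16 signed words (2^4 = 16).
Collect the words opening with t1:
  t1t4t5t2t3 appears with sign -1, giving the term -[[[[t1, t4], t5], t2], t3]
  t1t4t5t3t2 appears with sign +1, giving the term +[[[[t1, t4], t5], t3], t2]

-[[[[t1, t4], t5], t2], t3] + [[[[t1, t4], t5], t3], t2]


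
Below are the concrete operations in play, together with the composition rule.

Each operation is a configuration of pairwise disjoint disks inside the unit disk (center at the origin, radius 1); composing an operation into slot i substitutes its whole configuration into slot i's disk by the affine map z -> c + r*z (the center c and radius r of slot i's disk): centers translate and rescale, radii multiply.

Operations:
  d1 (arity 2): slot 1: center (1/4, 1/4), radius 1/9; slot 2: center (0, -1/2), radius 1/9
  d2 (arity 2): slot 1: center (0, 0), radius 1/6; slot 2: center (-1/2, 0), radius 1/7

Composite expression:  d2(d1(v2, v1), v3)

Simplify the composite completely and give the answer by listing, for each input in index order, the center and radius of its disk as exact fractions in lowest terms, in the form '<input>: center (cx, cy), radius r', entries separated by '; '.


Below d2, radii multiply path by path; the v-disk centers shift.
v2 passes through 2 substitutions, ending at center (1/24, 1/24), radius 1/54
v1 passes through 2 substitutions, ending at center (0, -1/12), radius 1/54
v3 passes through 1 substitution, ending at center (-1/2, 0), radius 1/7

v1: center (0, -1/12), radius 1/54; v2: center (1/24, 1/24), radius 1/54; v3: center (-1/2, 0), radius 1/7


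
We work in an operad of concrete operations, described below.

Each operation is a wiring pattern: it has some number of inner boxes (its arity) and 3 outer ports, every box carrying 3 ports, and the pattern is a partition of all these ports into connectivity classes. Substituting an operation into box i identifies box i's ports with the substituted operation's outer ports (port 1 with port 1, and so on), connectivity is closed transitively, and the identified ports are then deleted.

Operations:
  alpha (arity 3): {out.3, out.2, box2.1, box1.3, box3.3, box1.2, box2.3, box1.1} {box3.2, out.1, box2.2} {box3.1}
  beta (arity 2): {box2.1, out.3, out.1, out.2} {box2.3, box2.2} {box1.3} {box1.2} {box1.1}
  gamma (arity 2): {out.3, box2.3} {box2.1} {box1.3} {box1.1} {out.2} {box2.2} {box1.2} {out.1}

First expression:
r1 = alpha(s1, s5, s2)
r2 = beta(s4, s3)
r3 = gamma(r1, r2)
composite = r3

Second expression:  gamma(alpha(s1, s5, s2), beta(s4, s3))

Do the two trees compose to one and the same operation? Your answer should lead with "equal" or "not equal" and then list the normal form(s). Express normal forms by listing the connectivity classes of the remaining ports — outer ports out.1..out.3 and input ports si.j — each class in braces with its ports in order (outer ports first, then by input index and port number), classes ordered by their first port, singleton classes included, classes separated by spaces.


equal; the common form is {out.1} {out.2} {out.3, s3.1} {s1.1, s1.2, s1.3, s2.3, s5.1, s5.3} {s2.1} {s2.2, s5.2} {s3.2, s3.3} {s4.1} {s4.2} {s4.3}

The first composite normalizes to {out.1} {out.2} {out.3, s3.1} {s1.1, s1.2, s1.3, s2.3, s5.1, s5.3} {s2.1} {s2.2, s5.2} {s3.2, s3.3} {s4.1} {s4.2} {s4.3}
The second composite normalizes to {out.1} {out.2} {out.3, s3.1} {s1.1, s1.2, s1.3, s2.3, s5.1, s5.3} {s2.1} {s2.2, s5.2} {s3.2, s3.3} {s4.1} {s4.2} {s4.3}
The normal forms match — equal.


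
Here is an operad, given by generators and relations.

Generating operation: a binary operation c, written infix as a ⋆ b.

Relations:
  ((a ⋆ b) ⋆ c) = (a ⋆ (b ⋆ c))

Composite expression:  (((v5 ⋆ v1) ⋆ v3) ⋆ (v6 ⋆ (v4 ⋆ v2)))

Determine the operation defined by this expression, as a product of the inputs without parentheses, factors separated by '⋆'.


v5 ⋆ v1 ⋆ v3 ⋆ v6 ⋆ v4 ⋆ v2


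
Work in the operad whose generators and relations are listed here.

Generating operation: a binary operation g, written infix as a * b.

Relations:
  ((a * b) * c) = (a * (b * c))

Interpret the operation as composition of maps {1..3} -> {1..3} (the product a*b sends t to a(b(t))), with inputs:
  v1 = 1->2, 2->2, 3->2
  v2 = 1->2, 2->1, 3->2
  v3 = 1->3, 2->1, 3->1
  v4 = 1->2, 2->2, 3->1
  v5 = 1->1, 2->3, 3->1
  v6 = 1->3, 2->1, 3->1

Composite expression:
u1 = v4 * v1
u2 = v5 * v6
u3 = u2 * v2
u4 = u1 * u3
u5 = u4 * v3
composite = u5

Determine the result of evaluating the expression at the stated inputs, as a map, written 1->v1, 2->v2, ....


1->2, 2->2, 3->2


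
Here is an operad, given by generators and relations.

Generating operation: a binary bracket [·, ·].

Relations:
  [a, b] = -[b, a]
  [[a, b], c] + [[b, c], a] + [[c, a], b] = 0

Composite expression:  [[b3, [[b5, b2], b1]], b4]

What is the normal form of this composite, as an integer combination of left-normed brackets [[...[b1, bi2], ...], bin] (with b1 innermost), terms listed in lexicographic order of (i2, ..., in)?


-[[[[b1, b2], b5], b3], b4] + [[[[b1, b5], b2], b3], b4]

A multilinear Lie element is pinned by b1-initial words (b1 innermost).
Composite bracket: [[b3, [[b5, b2], b1]], b4]
Under [a, b] = ab - ba we get 16 signed associative words (2^4 = 16).
Coefficients come from the b1-initial words:
  from b1b2b5b3b4, sign -1: term -[[[[b1, b2], b5], b3], b4]
  from b1b5b2b3b4, sign +1: term +[[[[b1, b5], b2], b3], b4]


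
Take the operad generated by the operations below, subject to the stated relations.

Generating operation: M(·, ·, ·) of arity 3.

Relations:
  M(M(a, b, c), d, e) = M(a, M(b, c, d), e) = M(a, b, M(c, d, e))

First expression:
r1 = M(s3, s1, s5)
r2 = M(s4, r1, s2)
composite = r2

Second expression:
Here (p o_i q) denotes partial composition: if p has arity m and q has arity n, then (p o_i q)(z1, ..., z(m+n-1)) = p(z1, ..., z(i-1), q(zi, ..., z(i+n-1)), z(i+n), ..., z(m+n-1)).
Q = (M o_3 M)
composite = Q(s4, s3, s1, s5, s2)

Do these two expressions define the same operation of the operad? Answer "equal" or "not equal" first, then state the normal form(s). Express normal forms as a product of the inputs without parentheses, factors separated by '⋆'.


equal; the common form is s4 ⋆ s3 ⋆ s1 ⋆ s5 ⋆ s2

The first composite normalizes to s4 ⋆ s3 ⋆ s1 ⋆ s5 ⋆ s2
The second composite normalizes to s4 ⋆ s3 ⋆ s1 ⋆ s5 ⋆ s2
Same normal form: equal.


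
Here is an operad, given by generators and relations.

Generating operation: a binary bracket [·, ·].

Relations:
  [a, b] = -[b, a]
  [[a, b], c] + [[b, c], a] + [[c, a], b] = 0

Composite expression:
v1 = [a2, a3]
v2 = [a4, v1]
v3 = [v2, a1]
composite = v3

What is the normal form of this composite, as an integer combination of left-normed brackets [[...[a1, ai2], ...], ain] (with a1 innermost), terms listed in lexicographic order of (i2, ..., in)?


Left-normed coefficients sit on the a1-initial expansion words.
Composite bracket: [[a4, [a2, a3]], a1]
Full expansion: 8 signed words from ab - ba (2^3 = 8).
Coefficients come from the a1-initial words:
  the word a1a2a3a4 carries sign +1 and contributes +[[[a1, a2], a3], a4]
  the word a1a3a2a4 carries sign -1 and contributes -[[[a1, a3], a2], a4]
  the word a1a4a2a3 carries sign -1 and contributes -[[[a1, a4], a2], a3]
  the word a1a4a3a2 carries sign +1 and contributes +[[[a1, a4], a3], a2]

[[[a1, a2], a3], a4] - [[[a1, a3], a2], a4] - [[[a1, a4], a2], a3] + [[[a1, a4], a3], a2]


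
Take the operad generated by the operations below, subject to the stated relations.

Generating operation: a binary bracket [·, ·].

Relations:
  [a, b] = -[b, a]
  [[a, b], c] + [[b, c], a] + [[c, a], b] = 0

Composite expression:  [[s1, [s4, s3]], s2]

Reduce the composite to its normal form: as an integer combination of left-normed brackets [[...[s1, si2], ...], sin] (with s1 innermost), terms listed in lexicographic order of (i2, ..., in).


-[[[s1, s3], s4], s2] + [[[s1, s4], s3], s2]


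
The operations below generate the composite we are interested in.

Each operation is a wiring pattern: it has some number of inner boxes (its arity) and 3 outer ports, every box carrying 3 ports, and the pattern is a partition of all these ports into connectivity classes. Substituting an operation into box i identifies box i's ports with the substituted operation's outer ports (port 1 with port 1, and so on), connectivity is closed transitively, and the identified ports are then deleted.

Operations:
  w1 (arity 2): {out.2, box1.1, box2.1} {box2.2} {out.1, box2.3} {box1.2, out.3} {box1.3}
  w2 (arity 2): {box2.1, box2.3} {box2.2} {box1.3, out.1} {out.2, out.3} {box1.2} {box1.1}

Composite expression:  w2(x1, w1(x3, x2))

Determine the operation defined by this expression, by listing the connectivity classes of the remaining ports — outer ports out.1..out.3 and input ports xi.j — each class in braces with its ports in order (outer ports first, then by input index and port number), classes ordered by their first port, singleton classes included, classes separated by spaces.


{out.1, x1.3} {out.2, out.3} {x1.1} {x1.2} {x2.1, x3.1} {x2.2} {x2.3, x3.2} {x3.3}

Substituting into w2 glues patterns; closure does the rest.
stage w1: inputs (x3, x2), connectivity {out.1, x2.3} {out.2, x2.1, x3.1} {out.3, x3.2} {x2.2} {x3.3}, out.j its boundary
stage w2: inputs (x1, x3, x2), connectivity {out.1, x1.3} {out.2, out.3} {x1.1} {x1.2} {x2.1, x3.1} {x2.2} {x2.3, x3.2} {x3.3}, out.j its boundary


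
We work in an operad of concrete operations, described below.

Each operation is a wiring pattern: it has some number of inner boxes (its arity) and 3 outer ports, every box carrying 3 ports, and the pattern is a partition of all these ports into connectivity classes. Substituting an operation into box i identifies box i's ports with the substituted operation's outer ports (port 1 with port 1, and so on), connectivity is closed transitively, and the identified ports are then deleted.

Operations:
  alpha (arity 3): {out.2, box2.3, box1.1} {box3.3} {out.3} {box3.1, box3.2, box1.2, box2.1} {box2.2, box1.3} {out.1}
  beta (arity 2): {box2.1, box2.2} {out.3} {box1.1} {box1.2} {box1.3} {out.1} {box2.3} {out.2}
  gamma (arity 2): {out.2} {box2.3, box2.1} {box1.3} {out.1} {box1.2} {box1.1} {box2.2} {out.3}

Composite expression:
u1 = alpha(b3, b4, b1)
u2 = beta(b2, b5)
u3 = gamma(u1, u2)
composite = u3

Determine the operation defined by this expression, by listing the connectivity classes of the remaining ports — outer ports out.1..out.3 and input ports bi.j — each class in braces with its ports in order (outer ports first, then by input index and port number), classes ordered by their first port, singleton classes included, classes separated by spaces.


{out.1} {out.2} {out.3} {b1.1, b1.2, b3.2, b4.1} {b1.3} {b2.1} {b2.2} {b2.3} {b3.1, b4.3} {b3.3, b4.2} {b5.1, b5.2} {b5.3}

After gluing at gamma, chains via deleted ports link the b-ports.
the subtree at alpha composes to {out.1} {out.2, b3.1, b4.3} {out.3} {b1.1, b1.2, b3.2, b4.1} {b1.3} {b3.3, b4.2} on (b3, b4, b1); out.j = own outer ports
the subtree at beta composes to {out.1} {out.2} {out.3} {b2.1} {b2.2} {b2.3} {b5.1, b5.2} {b5.3} on (b2, b5); out.j = own outer ports
the subtree at gamma composes to {out.1} {out.2} {out.3} {b1.1, b1.2, b3.2, b4.1} {b1.3} {b2.1} {b2.2} {b2.3} {b3.1, b4.3} {b3.3, b4.2} {b5.1, b5.2} {b5.3} on (b3, b4, b1, b2, b5); out.j = own outer ports


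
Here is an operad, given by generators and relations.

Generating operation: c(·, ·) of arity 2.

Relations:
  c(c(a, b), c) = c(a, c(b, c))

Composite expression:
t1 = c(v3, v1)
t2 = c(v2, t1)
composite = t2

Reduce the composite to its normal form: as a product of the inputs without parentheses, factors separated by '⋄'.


v2 ⋄ v3 ⋄ v1

All parenthesizations of c agree; list the v-inputs left to right.
c(v3, v1) reduces to v3 ⋄ v1
c(v2, c(v3, v1)) reduces to v2 ⋄ v3 ⋄ v1


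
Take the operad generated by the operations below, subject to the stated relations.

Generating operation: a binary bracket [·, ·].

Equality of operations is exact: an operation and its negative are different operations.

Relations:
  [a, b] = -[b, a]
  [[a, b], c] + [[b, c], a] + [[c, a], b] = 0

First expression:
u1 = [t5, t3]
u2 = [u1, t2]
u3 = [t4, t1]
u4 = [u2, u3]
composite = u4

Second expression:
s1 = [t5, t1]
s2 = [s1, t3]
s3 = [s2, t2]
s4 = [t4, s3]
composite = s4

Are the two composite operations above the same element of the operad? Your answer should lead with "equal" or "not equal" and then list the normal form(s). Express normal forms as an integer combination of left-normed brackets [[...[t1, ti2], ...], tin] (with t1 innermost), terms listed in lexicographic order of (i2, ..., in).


The first expression reduces to [[[[t1, t4], t2], t3], t5] - [[[[t1, t4], t2], t5], t3] - [[[[t1, t4], t3], t5], t2] + [[[[t1, t4], t5], t3], t2]
The second expression reduces to [[[[t1, t5], t3], t2], t4]
The normal forms differ: not equal.

not equal — first [[[[t1, t4], t2], t3], t5] - [[[[t1, t4], t2], t5], t3] - [[[[t1, t4], t3], t5], t2] + [[[[t1, t4], t5], t3], t2], second [[[[t1, t5], t3], t2], t4]


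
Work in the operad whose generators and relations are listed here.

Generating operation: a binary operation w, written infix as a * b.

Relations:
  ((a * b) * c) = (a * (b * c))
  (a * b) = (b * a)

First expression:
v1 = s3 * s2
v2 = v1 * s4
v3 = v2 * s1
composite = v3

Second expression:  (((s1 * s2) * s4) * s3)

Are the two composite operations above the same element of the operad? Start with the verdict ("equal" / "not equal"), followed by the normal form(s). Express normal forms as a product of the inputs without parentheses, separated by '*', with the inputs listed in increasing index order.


Normal form of the first expression: s1 * s2 * s3 * s4
Normal form of the second expression: s1 * s2 * s3 * s4
Both agree, so they are equal.

equal; both compose to s1 * s2 * s3 * s4


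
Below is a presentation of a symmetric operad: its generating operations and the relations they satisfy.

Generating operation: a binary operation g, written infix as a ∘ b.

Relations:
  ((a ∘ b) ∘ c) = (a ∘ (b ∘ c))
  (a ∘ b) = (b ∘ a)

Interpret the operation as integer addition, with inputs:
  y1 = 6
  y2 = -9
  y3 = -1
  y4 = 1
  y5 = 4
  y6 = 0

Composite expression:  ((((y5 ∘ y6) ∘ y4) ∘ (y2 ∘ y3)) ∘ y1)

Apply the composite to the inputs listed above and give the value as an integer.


1

(y5 ∘ y6) = 4
((y5 ∘ y6) ∘ y4) = 5
(y2 ∘ y3) = -10
(((y5 ∘ y6) ∘ y4) ∘ (y2 ∘ y3)) = -5
((((y5 ∘ y6) ∘ y4) ∘ (y2 ∘ y3)) ∘ y1) = 1


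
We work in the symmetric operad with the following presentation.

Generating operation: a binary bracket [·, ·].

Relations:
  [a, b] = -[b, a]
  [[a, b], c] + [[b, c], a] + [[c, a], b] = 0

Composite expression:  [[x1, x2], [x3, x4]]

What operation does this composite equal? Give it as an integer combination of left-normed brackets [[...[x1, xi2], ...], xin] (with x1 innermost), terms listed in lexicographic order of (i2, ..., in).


[[[x1, x2], x3], x4] - [[[x1, x2], x4], x3]

Antisymmetry and Jacobi reduce to x1-anchored left-normed brackets.
Composite bracket: [[x1, x2], [x3, x4]]
Applying ab - ba throughout gives 8 signed words (2^3 = 8).
The x1-initial words carry the normal form:
  word x1x2x3x4 has sign +1, contributing +[[[x1, x2], x3], x4]
  word x1x2x4x3 has sign -1, contributing -[[[x1, x2], x4], x3]


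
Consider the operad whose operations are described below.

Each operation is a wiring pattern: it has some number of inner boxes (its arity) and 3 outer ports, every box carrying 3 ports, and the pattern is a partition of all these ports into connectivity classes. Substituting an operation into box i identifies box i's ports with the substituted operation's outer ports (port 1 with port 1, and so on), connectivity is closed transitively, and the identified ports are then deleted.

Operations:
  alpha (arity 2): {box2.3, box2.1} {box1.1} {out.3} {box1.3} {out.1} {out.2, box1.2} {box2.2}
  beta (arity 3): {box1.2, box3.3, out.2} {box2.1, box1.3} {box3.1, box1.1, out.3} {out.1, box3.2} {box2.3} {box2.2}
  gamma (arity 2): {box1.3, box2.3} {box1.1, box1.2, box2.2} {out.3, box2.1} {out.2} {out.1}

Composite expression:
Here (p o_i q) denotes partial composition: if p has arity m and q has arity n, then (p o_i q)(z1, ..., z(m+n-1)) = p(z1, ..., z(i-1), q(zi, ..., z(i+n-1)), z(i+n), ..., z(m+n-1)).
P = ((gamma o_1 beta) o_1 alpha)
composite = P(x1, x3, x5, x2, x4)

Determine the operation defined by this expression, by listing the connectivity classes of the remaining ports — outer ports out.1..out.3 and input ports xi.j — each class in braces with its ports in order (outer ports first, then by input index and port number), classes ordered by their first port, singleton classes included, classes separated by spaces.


{out.1} {out.2} {out.3, x4.1} {x1.1} {x1.2, x2.2, x2.3, x4.2} {x1.3} {x2.1, x4.3} {x3.1, x3.3} {x3.2} {x5.1} {x5.2} {x5.3}


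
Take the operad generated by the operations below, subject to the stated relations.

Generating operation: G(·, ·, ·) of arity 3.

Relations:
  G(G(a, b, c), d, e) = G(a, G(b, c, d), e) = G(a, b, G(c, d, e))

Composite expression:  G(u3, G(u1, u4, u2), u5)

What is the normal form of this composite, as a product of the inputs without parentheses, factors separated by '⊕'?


Every regrouping of G is equal, so read the u-inputs in written order.
G(u1, u4, u2) reduces to u1 ⊕ u4 ⊕ u2
G(u3, G(u1, u4, u2), u5) reduces to u3 ⊕ u1 ⊕ u4 ⊕ u2 ⊕ u5

u3 ⊕ u1 ⊕ u4 ⊕ u2 ⊕ u5


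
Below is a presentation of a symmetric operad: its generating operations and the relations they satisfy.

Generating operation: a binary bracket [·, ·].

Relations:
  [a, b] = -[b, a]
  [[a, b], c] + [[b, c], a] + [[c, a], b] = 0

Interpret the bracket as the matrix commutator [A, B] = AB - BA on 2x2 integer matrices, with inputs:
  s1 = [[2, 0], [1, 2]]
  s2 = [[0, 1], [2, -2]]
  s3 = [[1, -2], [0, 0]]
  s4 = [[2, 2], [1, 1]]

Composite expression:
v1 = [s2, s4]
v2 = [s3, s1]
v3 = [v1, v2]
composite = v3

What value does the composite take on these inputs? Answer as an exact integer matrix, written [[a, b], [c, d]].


[s2, s4] = [[-3, 3], [0, 3]]
[s3, s1] = [[-2, 0], [-1, 2]]
[[s2, s4], [s3, s1]] = [[-3, 12], [-6, 3]]

[[-3, 12], [-6, 3]]


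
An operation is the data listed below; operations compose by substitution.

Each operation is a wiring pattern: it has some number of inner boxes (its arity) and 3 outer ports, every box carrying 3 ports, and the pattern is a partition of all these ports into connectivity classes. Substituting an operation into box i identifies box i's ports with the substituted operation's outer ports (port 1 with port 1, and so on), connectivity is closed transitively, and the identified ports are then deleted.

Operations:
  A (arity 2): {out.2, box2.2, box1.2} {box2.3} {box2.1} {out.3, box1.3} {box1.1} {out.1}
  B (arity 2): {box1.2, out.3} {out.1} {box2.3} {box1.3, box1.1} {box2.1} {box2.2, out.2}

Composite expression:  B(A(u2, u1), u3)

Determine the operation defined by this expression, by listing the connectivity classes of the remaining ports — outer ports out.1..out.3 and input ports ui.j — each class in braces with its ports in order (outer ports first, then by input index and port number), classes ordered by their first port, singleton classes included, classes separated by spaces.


{out.1} {out.2, u3.2} {out.3, u1.2, u2.2} {u1.1} {u1.3} {u2.1} {u2.3} {u3.1} {u3.3}

Two ports join when wires chain via B-identified ports.
A over (u2, u1) gives {out.1} {out.2, u1.2, u2.2} {out.3, u2.3} {u1.1} {u1.3} {u2.1}, out.j being that stage's outer ports
B over (u2, u1, u3) gives {out.1} {out.2, u3.2} {out.3, u1.2, u2.2} {u1.1} {u1.3} {u2.1} {u2.3} {u3.1} {u3.3}, out.j being that stage's outer ports
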